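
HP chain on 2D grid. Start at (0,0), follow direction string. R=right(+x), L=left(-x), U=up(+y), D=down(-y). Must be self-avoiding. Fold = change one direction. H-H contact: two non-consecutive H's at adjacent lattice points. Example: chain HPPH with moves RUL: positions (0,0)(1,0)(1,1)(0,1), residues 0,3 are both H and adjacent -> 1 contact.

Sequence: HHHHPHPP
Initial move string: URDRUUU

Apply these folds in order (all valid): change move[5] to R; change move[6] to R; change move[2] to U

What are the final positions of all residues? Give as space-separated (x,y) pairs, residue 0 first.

Answer: (0,0) (0,1) (1,1) (1,2) (2,2) (2,3) (3,3) (4,3)

Derivation:
Initial moves: URDRUUU
Fold: move[5]->R => URDRURU (positions: [(0, 0), (0, 1), (1, 1), (1, 0), (2, 0), (2, 1), (3, 1), (3, 2)])
Fold: move[6]->R => URDRURR (positions: [(0, 0), (0, 1), (1, 1), (1, 0), (2, 0), (2, 1), (3, 1), (4, 1)])
Fold: move[2]->U => URURURR (positions: [(0, 0), (0, 1), (1, 1), (1, 2), (2, 2), (2, 3), (3, 3), (4, 3)])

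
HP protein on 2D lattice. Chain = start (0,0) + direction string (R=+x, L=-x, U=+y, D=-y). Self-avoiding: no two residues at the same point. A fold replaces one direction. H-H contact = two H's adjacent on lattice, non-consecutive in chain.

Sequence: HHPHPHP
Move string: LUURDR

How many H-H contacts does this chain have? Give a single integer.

Answer: 1

Derivation:
Positions: [(0, 0), (-1, 0), (-1, 1), (-1, 2), (0, 2), (0, 1), (1, 1)]
H-H contact: residue 0 @(0,0) - residue 5 @(0, 1)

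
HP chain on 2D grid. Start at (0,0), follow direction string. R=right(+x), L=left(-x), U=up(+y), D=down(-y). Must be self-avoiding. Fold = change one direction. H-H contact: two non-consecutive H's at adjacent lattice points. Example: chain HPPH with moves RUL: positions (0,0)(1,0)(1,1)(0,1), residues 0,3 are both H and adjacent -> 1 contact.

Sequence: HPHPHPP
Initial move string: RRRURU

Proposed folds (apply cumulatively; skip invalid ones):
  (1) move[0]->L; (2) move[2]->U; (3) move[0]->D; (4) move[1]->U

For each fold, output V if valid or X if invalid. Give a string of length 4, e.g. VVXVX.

Initial: RRRURU -> [(0, 0), (1, 0), (2, 0), (3, 0), (3, 1), (4, 1), (4, 2)]
Fold 1: move[0]->L => LRRURU INVALID (collision), skipped
Fold 2: move[2]->U => RRUURU VALID
Fold 3: move[0]->D => DRUURU VALID
Fold 4: move[1]->U => DUUURU INVALID (collision), skipped

Answer: XVVX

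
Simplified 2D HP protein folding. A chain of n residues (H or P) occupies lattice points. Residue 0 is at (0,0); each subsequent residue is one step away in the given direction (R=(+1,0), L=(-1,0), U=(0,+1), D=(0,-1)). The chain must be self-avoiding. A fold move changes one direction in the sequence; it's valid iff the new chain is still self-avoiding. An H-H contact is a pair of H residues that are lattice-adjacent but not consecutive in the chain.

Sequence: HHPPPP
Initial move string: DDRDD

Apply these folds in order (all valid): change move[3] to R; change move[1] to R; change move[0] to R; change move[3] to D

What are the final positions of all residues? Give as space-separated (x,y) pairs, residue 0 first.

Answer: (0,0) (1,0) (2,0) (3,0) (3,-1) (3,-2)

Derivation:
Initial moves: DDRDD
Fold: move[3]->R => DDRRD (positions: [(0, 0), (0, -1), (0, -2), (1, -2), (2, -2), (2, -3)])
Fold: move[1]->R => DRRRD (positions: [(0, 0), (0, -1), (1, -1), (2, -1), (3, -1), (3, -2)])
Fold: move[0]->R => RRRRD (positions: [(0, 0), (1, 0), (2, 0), (3, 0), (4, 0), (4, -1)])
Fold: move[3]->D => RRRDD (positions: [(0, 0), (1, 0), (2, 0), (3, 0), (3, -1), (3, -2)])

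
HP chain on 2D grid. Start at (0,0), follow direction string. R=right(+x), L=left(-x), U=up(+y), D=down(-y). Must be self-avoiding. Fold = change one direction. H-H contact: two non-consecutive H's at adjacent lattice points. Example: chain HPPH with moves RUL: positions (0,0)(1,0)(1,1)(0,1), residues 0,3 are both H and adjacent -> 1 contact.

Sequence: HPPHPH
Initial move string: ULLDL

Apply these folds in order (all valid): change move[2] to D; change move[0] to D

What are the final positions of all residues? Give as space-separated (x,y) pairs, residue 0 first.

Answer: (0,0) (0,-1) (-1,-1) (-1,-2) (-1,-3) (-2,-3)

Derivation:
Initial moves: ULLDL
Fold: move[2]->D => ULDDL (positions: [(0, 0), (0, 1), (-1, 1), (-1, 0), (-1, -1), (-2, -1)])
Fold: move[0]->D => DLDDL (positions: [(0, 0), (0, -1), (-1, -1), (-1, -2), (-1, -3), (-2, -3)])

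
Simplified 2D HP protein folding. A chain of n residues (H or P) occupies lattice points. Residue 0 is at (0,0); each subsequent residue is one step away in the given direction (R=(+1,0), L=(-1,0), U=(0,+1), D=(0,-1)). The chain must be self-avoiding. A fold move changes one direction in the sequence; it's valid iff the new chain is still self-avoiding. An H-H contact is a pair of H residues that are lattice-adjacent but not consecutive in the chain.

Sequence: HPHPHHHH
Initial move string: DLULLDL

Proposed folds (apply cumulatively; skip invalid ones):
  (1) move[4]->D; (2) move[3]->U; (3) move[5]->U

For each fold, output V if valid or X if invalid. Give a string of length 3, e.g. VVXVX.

Answer: VXX

Derivation:
Initial: DLULLDL -> [(0, 0), (0, -1), (-1, -1), (-1, 0), (-2, 0), (-3, 0), (-3, -1), (-4, -1)]
Fold 1: move[4]->D => DLULDDL VALID
Fold 2: move[3]->U => DLUUDDL INVALID (collision), skipped
Fold 3: move[5]->U => DLULDUL INVALID (collision), skipped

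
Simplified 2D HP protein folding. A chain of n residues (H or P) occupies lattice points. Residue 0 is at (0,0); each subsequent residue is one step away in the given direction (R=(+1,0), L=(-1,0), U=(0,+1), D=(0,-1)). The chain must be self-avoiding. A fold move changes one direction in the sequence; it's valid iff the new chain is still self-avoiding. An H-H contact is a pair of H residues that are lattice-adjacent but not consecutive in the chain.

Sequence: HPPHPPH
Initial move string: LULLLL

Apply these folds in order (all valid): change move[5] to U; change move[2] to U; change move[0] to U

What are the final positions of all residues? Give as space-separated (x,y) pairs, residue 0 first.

Answer: (0,0) (0,1) (0,2) (0,3) (-1,3) (-2,3) (-2,4)

Derivation:
Initial moves: LULLLL
Fold: move[5]->U => LULLLU (positions: [(0, 0), (-1, 0), (-1, 1), (-2, 1), (-3, 1), (-4, 1), (-4, 2)])
Fold: move[2]->U => LUULLU (positions: [(0, 0), (-1, 0), (-1, 1), (-1, 2), (-2, 2), (-3, 2), (-3, 3)])
Fold: move[0]->U => UUULLU (positions: [(0, 0), (0, 1), (0, 2), (0, 3), (-1, 3), (-2, 3), (-2, 4)])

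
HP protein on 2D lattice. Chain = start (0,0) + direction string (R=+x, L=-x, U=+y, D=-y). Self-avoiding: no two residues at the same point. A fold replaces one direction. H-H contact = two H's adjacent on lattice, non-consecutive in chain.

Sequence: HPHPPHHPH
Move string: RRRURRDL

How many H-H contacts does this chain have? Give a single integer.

Positions: [(0, 0), (1, 0), (2, 0), (3, 0), (3, 1), (4, 1), (5, 1), (5, 0), (4, 0)]
H-H contact: residue 5 @(4,1) - residue 8 @(4, 0)

Answer: 1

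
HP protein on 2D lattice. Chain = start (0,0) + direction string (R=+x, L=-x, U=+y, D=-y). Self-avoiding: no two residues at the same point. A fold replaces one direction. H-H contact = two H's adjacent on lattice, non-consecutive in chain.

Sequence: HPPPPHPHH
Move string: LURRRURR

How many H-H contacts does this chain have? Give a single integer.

Positions: [(0, 0), (-1, 0), (-1, 1), (0, 1), (1, 1), (2, 1), (2, 2), (3, 2), (4, 2)]
No H-H contacts found.

Answer: 0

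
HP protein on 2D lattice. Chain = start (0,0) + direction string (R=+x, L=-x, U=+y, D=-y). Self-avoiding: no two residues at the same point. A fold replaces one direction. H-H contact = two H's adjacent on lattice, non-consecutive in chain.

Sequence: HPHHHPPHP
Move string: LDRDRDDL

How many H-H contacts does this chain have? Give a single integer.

Positions: [(0, 0), (-1, 0), (-1, -1), (0, -1), (0, -2), (1, -2), (1, -3), (1, -4), (0, -4)]
H-H contact: residue 0 @(0,0) - residue 3 @(0, -1)

Answer: 1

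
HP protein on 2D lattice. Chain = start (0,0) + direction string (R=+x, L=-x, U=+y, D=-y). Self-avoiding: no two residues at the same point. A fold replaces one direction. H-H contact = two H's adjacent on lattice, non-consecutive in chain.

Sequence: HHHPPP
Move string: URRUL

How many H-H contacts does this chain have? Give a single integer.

Answer: 0

Derivation:
Positions: [(0, 0), (0, 1), (1, 1), (2, 1), (2, 2), (1, 2)]
No H-H contacts found.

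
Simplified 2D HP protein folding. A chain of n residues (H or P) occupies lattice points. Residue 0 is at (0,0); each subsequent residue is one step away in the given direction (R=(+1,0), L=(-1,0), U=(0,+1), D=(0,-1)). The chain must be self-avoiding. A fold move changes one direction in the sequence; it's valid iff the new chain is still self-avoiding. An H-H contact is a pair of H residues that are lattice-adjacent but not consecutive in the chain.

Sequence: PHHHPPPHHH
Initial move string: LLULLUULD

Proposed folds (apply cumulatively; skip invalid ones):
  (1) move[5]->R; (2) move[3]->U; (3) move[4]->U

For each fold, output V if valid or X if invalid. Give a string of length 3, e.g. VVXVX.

Initial: LLULLUULD -> [(0, 0), (-1, 0), (-2, 0), (-2, 1), (-3, 1), (-4, 1), (-4, 2), (-4, 3), (-5, 3), (-5, 2)]
Fold 1: move[5]->R => LLULLRULD INVALID (collision), skipped
Fold 2: move[3]->U => LLUULUULD VALID
Fold 3: move[4]->U => LLUUUUULD VALID

Answer: XVV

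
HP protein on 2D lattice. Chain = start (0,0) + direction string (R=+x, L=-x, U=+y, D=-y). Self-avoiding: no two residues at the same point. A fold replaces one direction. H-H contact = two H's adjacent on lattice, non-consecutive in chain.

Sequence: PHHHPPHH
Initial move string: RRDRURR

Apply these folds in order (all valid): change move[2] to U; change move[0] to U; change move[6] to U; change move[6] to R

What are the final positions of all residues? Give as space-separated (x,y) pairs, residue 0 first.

Answer: (0,0) (0,1) (1,1) (1,2) (2,2) (2,3) (3,3) (4,3)

Derivation:
Initial moves: RRDRURR
Fold: move[2]->U => RRURURR (positions: [(0, 0), (1, 0), (2, 0), (2, 1), (3, 1), (3, 2), (4, 2), (5, 2)])
Fold: move[0]->U => URURURR (positions: [(0, 0), (0, 1), (1, 1), (1, 2), (2, 2), (2, 3), (3, 3), (4, 3)])
Fold: move[6]->U => URURURU (positions: [(0, 0), (0, 1), (1, 1), (1, 2), (2, 2), (2, 3), (3, 3), (3, 4)])
Fold: move[6]->R => URURURR (positions: [(0, 0), (0, 1), (1, 1), (1, 2), (2, 2), (2, 3), (3, 3), (4, 3)])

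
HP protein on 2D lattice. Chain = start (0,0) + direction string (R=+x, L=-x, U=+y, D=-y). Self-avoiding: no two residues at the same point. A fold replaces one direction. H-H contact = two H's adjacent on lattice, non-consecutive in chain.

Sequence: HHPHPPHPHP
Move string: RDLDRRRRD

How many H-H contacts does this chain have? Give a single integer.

Answer: 1

Derivation:
Positions: [(0, 0), (1, 0), (1, -1), (0, -1), (0, -2), (1, -2), (2, -2), (3, -2), (4, -2), (4, -3)]
H-H contact: residue 0 @(0,0) - residue 3 @(0, -1)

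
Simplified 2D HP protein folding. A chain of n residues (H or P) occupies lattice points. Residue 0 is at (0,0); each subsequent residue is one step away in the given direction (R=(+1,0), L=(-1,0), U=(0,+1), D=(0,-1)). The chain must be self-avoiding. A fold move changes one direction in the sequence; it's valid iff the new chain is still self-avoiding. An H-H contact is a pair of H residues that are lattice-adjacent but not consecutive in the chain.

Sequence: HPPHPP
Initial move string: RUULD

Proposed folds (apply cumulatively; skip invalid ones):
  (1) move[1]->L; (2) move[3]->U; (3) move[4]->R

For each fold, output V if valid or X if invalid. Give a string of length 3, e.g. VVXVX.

Initial: RUULD -> [(0, 0), (1, 0), (1, 1), (1, 2), (0, 2), (0, 1)]
Fold 1: move[1]->L => RLULD INVALID (collision), skipped
Fold 2: move[3]->U => RUUUD INVALID (collision), skipped
Fold 3: move[4]->R => RUULR INVALID (collision), skipped

Answer: XXX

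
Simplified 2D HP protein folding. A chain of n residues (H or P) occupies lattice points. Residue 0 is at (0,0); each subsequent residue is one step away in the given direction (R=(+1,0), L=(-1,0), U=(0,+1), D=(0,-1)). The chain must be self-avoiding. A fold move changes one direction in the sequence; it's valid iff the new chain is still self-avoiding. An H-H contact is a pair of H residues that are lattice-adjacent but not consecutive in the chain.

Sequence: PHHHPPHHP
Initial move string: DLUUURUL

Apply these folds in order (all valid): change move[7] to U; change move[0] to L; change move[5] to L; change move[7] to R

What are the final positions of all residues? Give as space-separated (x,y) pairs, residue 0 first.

Initial moves: DLUUURUL
Fold: move[7]->U => DLUUURUU (positions: [(0, 0), (0, -1), (-1, -1), (-1, 0), (-1, 1), (-1, 2), (0, 2), (0, 3), (0, 4)])
Fold: move[0]->L => LLUUURUU (positions: [(0, 0), (-1, 0), (-2, 0), (-2, 1), (-2, 2), (-2, 3), (-1, 3), (-1, 4), (-1, 5)])
Fold: move[5]->L => LLUUULUU (positions: [(0, 0), (-1, 0), (-2, 0), (-2, 1), (-2, 2), (-2, 3), (-3, 3), (-3, 4), (-3, 5)])
Fold: move[7]->R => LLUUULUR (positions: [(0, 0), (-1, 0), (-2, 0), (-2, 1), (-2, 2), (-2, 3), (-3, 3), (-3, 4), (-2, 4)])

Answer: (0,0) (-1,0) (-2,0) (-2,1) (-2,2) (-2,3) (-3,3) (-3,4) (-2,4)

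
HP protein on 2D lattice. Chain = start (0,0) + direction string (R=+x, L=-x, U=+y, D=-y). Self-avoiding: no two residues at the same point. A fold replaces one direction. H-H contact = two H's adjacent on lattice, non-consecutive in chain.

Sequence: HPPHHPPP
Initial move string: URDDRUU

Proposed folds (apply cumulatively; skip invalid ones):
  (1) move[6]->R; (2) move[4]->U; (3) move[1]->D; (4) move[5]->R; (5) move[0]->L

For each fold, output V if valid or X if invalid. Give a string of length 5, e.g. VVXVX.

Initial: URDDRUU -> [(0, 0), (0, 1), (1, 1), (1, 0), (1, -1), (2, -1), (2, 0), (2, 1)]
Fold 1: move[6]->R => URDDRUR VALID
Fold 2: move[4]->U => URDDUUR INVALID (collision), skipped
Fold 3: move[1]->D => UDDDRUR INVALID (collision), skipped
Fold 4: move[5]->R => URDDRRR VALID
Fold 5: move[0]->L => LRDDRRR INVALID (collision), skipped

Answer: VXXVX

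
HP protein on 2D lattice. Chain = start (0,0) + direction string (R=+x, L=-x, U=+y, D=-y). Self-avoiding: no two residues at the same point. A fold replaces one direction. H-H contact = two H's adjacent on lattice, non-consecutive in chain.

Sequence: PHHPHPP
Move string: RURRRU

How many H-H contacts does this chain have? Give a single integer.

Positions: [(0, 0), (1, 0), (1, 1), (2, 1), (3, 1), (4, 1), (4, 2)]
No H-H contacts found.

Answer: 0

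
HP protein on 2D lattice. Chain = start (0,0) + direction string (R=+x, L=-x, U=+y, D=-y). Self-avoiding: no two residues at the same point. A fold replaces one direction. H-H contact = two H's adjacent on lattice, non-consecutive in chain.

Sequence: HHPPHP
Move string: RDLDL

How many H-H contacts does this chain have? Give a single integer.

Answer: 0

Derivation:
Positions: [(0, 0), (1, 0), (1, -1), (0, -1), (0, -2), (-1, -2)]
No H-H contacts found.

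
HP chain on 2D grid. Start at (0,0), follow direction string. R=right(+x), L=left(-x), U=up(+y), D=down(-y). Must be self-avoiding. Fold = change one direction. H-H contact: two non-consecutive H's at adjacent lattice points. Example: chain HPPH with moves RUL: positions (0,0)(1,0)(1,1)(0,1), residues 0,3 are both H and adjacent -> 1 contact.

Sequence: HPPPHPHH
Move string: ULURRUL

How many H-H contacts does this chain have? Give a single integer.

Positions: [(0, 0), (0, 1), (-1, 1), (-1, 2), (0, 2), (1, 2), (1, 3), (0, 3)]
H-H contact: residue 4 @(0,2) - residue 7 @(0, 3)

Answer: 1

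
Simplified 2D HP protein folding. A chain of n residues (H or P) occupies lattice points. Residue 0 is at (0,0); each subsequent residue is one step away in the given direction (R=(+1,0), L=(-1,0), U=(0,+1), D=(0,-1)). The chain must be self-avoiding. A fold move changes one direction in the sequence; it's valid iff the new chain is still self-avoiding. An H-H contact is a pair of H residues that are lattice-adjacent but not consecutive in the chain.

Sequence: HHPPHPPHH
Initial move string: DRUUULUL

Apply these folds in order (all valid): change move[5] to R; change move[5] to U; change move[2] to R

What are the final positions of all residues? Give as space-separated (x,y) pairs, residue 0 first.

Answer: (0,0) (0,-1) (1,-1) (2,-1) (2,0) (2,1) (2,2) (2,3) (1,3)

Derivation:
Initial moves: DRUUULUL
Fold: move[5]->R => DRUUURUL (positions: [(0, 0), (0, -1), (1, -1), (1, 0), (1, 1), (1, 2), (2, 2), (2, 3), (1, 3)])
Fold: move[5]->U => DRUUUUUL (positions: [(0, 0), (0, -1), (1, -1), (1, 0), (1, 1), (1, 2), (1, 3), (1, 4), (0, 4)])
Fold: move[2]->R => DRRUUUUL (positions: [(0, 0), (0, -1), (1, -1), (2, -1), (2, 0), (2, 1), (2, 2), (2, 3), (1, 3)])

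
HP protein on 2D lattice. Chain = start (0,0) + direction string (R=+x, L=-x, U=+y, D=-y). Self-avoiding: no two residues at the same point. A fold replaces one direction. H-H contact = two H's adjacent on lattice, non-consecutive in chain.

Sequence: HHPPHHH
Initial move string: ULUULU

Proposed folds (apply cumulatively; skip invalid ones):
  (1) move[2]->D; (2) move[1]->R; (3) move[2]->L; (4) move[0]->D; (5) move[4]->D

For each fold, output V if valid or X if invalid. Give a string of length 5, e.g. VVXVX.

Initial: ULUULU -> [(0, 0), (0, 1), (-1, 1), (-1, 2), (-1, 3), (-2, 3), (-2, 4)]
Fold 1: move[2]->D => ULDULU INVALID (collision), skipped
Fold 2: move[1]->R => URUULU VALID
Fold 3: move[2]->L => URLULU INVALID (collision), skipped
Fold 4: move[0]->D => DRUULU VALID
Fold 5: move[4]->D => DRUUDU INVALID (collision), skipped

Answer: XVXVX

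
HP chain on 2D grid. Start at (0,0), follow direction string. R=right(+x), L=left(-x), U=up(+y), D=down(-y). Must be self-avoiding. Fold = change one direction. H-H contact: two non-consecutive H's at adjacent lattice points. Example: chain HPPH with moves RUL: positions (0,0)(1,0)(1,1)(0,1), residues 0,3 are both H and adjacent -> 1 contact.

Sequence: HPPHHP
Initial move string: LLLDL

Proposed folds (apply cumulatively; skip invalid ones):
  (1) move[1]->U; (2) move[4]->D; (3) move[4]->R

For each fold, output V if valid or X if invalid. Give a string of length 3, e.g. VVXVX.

Initial: LLLDL -> [(0, 0), (-1, 0), (-2, 0), (-3, 0), (-3, -1), (-4, -1)]
Fold 1: move[1]->U => LULDL VALID
Fold 2: move[4]->D => LULDD VALID
Fold 3: move[4]->R => LULDR INVALID (collision), skipped

Answer: VVX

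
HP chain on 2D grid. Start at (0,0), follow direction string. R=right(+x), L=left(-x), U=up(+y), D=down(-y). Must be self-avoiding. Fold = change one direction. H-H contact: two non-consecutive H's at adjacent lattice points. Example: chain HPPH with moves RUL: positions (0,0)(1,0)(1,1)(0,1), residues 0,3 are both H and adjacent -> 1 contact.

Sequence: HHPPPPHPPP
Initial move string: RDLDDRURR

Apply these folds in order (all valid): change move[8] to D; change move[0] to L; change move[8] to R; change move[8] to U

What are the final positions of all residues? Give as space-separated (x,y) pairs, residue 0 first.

Answer: (0,0) (-1,0) (-1,-1) (-2,-1) (-2,-2) (-2,-3) (-1,-3) (-1,-2) (0,-2) (0,-1)

Derivation:
Initial moves: RDLDDRURR
Fold: move[8]->D => RDLDDRURD (positions: [(0, 0), (1, 0), (1, -1), (0, -1), (0, -2), (0, -3), (1, -3), (1, -2), (2, -2), (2, -3)])
Fold: move[0]->L => LDLDDRURD (positions: [(0, 0), (-1, 0), (-1, -1), (-2, -1), (-2, -2), (-2, -3), (-1, -3), (-1, -2), (0, -2), (0, -3)])
Fold: move[8]->R => LDLDDRURR (positions: [(0, 0), (-1, 0), (-1, -1), (-2, -1), (-2, -2), (-2, -3), (-1, -3), (-1, -2), (0, -2), (1, -2)])
Fold: move[8]->U => LDLDDRURU (positions: [(0, 0), (-1, 0), (-1, -1), (-2, -1), (-2, -2), (-2, -3), (-1, -3), (-1, -2), (0, -2), (0, -1)])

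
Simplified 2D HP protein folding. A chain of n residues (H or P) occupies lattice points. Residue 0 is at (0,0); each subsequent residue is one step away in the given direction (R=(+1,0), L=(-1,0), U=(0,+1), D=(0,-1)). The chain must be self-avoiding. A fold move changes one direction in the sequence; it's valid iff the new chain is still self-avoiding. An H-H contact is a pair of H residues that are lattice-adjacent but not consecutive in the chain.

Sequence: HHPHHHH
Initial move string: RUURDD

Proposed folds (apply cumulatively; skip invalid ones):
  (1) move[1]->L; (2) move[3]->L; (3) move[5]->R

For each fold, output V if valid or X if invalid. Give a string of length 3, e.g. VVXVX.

Answer: XXV

Derivation:
Initial: RUURDD -> [(0, 0), (1, 0), (1, 1), (1, 2), (2, 2), (2, 1), (2, 0)]
Fold 1: move[1]->L => RLURDD INVALID (collision), skipped
Fold 2: move[3]->L => RUULDD INVALID (collision), skipped
Fold 3: move[5]->R => RUURDR VALID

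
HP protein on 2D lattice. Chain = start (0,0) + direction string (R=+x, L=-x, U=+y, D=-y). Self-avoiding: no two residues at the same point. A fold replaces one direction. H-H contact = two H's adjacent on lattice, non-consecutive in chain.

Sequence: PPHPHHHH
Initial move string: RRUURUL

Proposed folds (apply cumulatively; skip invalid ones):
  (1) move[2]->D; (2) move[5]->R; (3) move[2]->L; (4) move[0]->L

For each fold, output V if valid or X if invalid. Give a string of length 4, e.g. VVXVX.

Initial: RRUURUL -> [(0, 0), (1, 0), (2, 0), (2, 1), (2, 2), (3, 2), (3, 3), (2, 3)]
Fold 1: move[2]->D => RRDURUL INVALID (collision), skipped
Fold 2: move[5]->R => RRUURRL INVALID (collision), skipped
Fold 3: move[2]->L => RRLURUL INVALID (collision), skipped
Fold 4: move[0]->L => LRUURUL INVALID (collision), skipped

Answer: XXXX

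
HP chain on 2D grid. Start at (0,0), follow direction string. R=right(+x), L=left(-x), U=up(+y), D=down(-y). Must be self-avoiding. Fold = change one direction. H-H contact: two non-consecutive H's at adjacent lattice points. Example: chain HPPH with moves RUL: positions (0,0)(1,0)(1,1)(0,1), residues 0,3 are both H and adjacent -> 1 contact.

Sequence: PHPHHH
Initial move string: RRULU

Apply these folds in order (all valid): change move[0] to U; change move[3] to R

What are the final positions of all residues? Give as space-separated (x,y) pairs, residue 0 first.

Initial moves: RRULU
Fold: move[0]->U => URULU (positions: [(0, 0), (0, 1), (1, 1), (1, 2), (0, 2), (0, 3)])
Fold: move[3]->R => URURU (positions: [(0, 0), (0, 1), (1, 1), (1, 2), (2, 2), (2, 3)])

Answer: (0,0) (0,1) (1,1) (1,2) (2,2) (2,3)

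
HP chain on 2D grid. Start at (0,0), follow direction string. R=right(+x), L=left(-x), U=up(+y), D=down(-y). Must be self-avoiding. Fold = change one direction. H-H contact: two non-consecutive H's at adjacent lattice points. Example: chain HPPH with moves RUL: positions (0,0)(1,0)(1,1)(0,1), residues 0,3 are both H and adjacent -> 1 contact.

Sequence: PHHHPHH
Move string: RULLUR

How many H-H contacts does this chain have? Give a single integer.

Answer: 1

Derivation:
Positions: [(0, 0), (1, 0), (1, 1), (0, 1), (-1, 1), (-1, 2), (0, 2)]
H-H contact: residue 3 @(0,1) - residue 6 @(0, 2)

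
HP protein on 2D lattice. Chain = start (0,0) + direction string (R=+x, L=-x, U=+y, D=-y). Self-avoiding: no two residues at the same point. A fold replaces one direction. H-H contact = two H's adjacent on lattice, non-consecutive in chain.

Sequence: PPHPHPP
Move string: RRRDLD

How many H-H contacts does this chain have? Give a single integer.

Positions: [(0, 0), (1, 0), (2, 0), (3, 0), (3, -1), (2, -1), (2, -2)]
No H-H contacts found.

Answer: 0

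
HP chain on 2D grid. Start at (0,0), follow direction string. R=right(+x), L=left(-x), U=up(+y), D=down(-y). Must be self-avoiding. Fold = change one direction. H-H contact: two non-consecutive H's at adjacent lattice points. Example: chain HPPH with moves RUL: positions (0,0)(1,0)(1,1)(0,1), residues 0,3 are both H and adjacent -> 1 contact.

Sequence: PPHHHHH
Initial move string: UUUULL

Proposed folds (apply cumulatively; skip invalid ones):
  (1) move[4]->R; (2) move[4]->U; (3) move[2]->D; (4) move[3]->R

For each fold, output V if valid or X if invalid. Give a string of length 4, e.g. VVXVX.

Initial: UUUULL -> [(0, 0), (0, 1), (0, 2), (0, 3), (0, 4), (-1, 4), (-2, 4)]
Fold 1: move[4]->R => UUUURL INVALID (collision), skipped
Fold 2: move[4]->U => UUUUUL VALID
Fold 3: move[2]->D => UUDUUL INVALID (collision), skipped
Fold 4: move[3]->R => UUURUL VALID

Answer: XVXV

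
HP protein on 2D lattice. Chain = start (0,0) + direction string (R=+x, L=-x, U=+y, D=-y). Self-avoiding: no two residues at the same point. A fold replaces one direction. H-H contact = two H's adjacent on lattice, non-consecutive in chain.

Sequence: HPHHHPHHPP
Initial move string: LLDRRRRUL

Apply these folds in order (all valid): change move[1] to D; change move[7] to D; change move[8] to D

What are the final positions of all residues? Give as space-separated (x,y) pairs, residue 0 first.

Initial moves: LLDRRRRUL
Fold: move[1]->D => LDDRRRRUL (positions: [(0, 0), (-1, 0), (-1, -1), (-1, -2), (0, -2), (1, -2), (2, -2), (3, -2), (3, -1), (2, -1)])
Fold: move[7]->D => LDDRRRRDL (positions: [(0, 0), (-1, 0), (-1, -1), (-1, -2), (0, -2), (1, -2), (2, -2), (3, -2), (3, -3), (2, -3)])
Fold: move[8]->D => LDDRRRRDD (positions: [(0, 0), (-1, 0), (-1, -1), (-1, -2), (0, -2), (1, -2), (2, -2), (3, -2), (3, -3), (3, -4)])

Answer: (0,0) (-1,0) (-1,-1) (-1,-2) (0,-2) (1,-2) (2,-2) (3,-2) (3,-3) (3,-4)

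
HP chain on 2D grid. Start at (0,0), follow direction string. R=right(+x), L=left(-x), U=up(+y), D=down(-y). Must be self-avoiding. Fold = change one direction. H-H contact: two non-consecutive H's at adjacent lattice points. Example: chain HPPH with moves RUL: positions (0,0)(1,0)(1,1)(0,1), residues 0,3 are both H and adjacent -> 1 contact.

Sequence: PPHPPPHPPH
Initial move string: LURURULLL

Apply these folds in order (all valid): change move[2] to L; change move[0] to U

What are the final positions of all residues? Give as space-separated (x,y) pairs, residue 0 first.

Initial moves: LURURULLL
Fold: move[2]->L => LULURULLL (positions: [(0, 0), (-1, 0), (-1, 1), (-2, 1), (-2, 2), (-1, 2), (-1, 3), (-2, 3), (-3, 3), (-4, 3)])
Fold: move[0]->U => UULURULLL (positions: [(0, 0), (0, 1), (0, 2), (-1, 2), (-1, 3), (0, 3), (0, 4), (-1, 4), (-2, 4), (-3, 4)])

Answer: (0,0) (0,1) (0,2) (-1,2) (-1,3) (0,3) (0,4) (-1,4) (-2,4) (-3,4)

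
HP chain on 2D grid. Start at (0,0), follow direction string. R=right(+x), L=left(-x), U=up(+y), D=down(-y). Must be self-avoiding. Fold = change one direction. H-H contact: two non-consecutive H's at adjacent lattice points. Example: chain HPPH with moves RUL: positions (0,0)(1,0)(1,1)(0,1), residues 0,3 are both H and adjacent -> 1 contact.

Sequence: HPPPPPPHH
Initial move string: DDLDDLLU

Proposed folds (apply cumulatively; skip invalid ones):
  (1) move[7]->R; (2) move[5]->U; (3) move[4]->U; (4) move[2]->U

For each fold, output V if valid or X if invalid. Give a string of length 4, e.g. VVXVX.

Initial: DDLDDLLU -> [(0, 0), (0, -1), (0, -2), (-1, -2), (-1, -3), (-1, -4), (-2, -4), (-3, -4), (-3, -3)]
Fold 1: move[7]->R => DDLDDLLR INVALID (collision), skipped
Fold 2: move[5]->U => DDLDDULU INVALID (collision), skipped
Fold 3: move[4]->U => DDLDULLU INVALID (collision), skipped
Fold 4: move[2]->U => DDUDDLLU INVALID (collision), skipped

Answer: XXXX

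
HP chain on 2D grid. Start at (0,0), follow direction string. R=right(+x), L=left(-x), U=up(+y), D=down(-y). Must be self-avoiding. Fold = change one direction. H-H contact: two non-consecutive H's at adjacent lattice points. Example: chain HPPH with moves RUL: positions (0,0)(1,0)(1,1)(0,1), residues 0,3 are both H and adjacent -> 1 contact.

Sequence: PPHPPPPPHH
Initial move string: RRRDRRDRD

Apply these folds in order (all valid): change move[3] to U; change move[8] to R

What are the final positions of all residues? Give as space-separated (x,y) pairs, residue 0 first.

Answer: (0,0) (1,0) (2,0) (3,0) (3,1) (4,1) (5,1) (5,0) (6,0) (7,0)

Derivation:
Initial moves: RRRDRRDRD
Fold: move[3]->U => RRRURRDRD (positions: [(0, 0), (1, 0), (2, 0), (3, 0), (3, 1), (4, 1), (5, 1), (5, 0), (6, 0), (6, -1)])
Fold: move[8]->R => RRRURRDRR (positions: [(0, 0), (1, 0), (2, 0), (3, 0), (3, 1), (4, 1), (5, 1), (5, 0), (6, 0), (7, 0)])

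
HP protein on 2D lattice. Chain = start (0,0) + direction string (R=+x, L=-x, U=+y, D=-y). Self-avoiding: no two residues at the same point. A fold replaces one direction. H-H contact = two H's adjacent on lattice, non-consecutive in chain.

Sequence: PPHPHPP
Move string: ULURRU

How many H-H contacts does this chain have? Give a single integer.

Answer: 0

Derivation:
Positions: [(0, 0), (0, 1), (-1, 1), (-1, 2), (0, 2), (1, 2), (1, 3)]
No H-H contacts found.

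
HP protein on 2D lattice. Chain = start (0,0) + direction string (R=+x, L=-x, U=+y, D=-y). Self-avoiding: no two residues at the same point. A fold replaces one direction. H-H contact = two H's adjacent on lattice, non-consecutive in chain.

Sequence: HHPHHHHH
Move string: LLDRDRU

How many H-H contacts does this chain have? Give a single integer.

Positions: [(0, 0), (-1, 0), (-2, 0), (-2, -1), (-1, -1), (-1, -2), (0, -2), (0, -1)]
H-H contact: residue 0 @(0,0) - residue 7 @(0, -1)
H-H contact: residue 1 @(-1,0) - residue 4 @(-1, -1)
H-H contact: residue 4 @(-1,-1) - residue 7 @(0, -1)

Answer: 3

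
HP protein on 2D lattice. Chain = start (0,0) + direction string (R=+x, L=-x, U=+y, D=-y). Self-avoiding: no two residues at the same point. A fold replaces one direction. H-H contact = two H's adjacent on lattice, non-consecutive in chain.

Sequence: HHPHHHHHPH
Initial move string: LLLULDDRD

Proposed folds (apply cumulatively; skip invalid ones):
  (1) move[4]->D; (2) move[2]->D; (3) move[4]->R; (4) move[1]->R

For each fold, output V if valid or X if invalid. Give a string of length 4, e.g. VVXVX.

Initial: LLLULDDRD -> [(0, 0), (-1, 0), (-2, 0), (-3, 0), (-3, 1), (-4, 1), (-4, 0), (-4, -1), (-3, -1), (-3, -2)]
Fold 1: move[4]->D => LLLUDDDRD INVALID (collision), skipped
Fold 2: move[2]->D => LLDULDDRD INVALID (collision), skipped
Fold 3: move[4]->R => LLLURDDRD INVALID (collision), skipped
Fold 4: move[1]->R => LRLULDDRD INVALID (collision), skipped

Answer: XXXX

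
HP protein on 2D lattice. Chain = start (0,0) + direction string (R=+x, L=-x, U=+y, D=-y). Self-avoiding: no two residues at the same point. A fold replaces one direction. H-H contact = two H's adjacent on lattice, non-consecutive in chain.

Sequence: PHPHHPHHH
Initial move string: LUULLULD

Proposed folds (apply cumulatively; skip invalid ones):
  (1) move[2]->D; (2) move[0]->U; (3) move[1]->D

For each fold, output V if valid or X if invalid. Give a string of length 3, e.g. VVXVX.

Initial: LUULLULD -> [(0, 0), (-1, 0), (-1, 1), (-1, 2), (-2, 2), (-3, 2), (-3, 3), (-4, 3), (-4, 2)]
Fold 1: move[2]->D => LUDLLULD INVALID (collision), skipped
Fold 2: move[0]->U => UUULLULD VALID
Fold 3: move[1]->D => UDULLULD INVALID (collision), skipped

Answer: XVX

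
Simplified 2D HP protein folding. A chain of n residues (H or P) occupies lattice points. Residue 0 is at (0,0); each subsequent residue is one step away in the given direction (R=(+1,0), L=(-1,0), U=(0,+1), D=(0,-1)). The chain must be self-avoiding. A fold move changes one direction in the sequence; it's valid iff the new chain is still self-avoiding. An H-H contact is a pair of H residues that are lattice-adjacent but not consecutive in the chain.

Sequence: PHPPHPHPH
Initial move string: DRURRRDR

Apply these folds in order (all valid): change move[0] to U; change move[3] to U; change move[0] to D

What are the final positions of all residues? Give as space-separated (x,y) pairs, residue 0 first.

Answer: (0,0) (0,-1) (1,-1) (1,0) (1,1) (2,1) (3,1) (3,0) (4,0)

Derivation:
Initial moves: DRURRRDR
Fold: move[0]->U => URURRRDR (positions: [(0, 0), (0, 1), (1, 1), (1, 2), (2, 2), (3, 2), (4, 2), (4, 1), (5, 1)])
Fold: move[3]->U => URUURRDR (positions: [(0, 0), (0, 1), (1, 1), (1, 2), (1, 3), (2, 3), (3, 3), (3, 2), (4, 2)])
Fold: move[0]->D => DRUURRDR (positions: [(0, 0), (0, -1), (1, -1), (1, 0), (1, 1), (2, 1), (3, 1), (3, 0), (4, 0)])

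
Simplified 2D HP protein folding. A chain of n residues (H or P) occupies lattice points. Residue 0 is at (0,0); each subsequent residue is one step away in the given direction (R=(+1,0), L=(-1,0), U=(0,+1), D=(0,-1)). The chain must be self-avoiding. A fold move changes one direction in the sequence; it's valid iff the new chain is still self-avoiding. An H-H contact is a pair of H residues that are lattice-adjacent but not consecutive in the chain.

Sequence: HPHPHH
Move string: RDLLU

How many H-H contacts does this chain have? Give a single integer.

Answer: 1

Derivation:
Positions: [(0, 0), (1, 0), (1, -1), (0, -1), (-1, -1), (-1, 0)]
H-H contact: residue 0 @(0,0) - residue 5 @(-1, 0)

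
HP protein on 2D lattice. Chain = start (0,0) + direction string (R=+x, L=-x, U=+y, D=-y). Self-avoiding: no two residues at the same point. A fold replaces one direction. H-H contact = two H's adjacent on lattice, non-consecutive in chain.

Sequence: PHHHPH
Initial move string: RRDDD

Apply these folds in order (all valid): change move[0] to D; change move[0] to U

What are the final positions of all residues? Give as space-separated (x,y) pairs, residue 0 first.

Answer: (0,0) (0,1) (1,1) (1,0) (1,-1) (1,-2)

Derivation:
Initial moves: RRDDD
Fold: move[0]->D => DRDDD (positions: [(0, 0), (0, -1), (1, -1), (1, -2), (1, -3), (1, -4)])
Fold: move[0]->U => URDDD (positions: [(0, 0), (0, 1), (1, 1), (1, 0), (1, -1), (1, -2)])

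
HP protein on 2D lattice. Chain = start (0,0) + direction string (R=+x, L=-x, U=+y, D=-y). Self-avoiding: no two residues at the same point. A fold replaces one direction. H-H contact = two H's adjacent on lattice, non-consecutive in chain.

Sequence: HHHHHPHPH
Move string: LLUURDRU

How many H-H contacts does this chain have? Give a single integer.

Answer: 2

Derivation:
Positions: [(0, 0), (-1, 0), (-2, 0), (-2, 1), (-2, 2), (-1, 2), (-1, 1), (0, 1), (0, 2)]
H-H contact: residue 1 @(-1,0) - residue 6 @(-1, 1)
H-H contact: residue 3 @(-2,1) - residue 6 @(-1, 1)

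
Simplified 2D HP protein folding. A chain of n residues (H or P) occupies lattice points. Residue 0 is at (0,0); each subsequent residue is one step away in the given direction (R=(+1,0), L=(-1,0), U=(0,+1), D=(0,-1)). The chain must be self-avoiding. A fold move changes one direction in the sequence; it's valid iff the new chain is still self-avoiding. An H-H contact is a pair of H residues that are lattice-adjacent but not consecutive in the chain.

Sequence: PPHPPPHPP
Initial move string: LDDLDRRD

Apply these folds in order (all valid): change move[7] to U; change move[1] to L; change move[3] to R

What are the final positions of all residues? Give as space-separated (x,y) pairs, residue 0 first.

Initial moves: LDDLDRRD
Fold: move[7]->U => LDDLDRRU (positions: [(0, 0), (-1, 0), (-1, -1), (-1, -2), (-2, -2), (-2, -3), (-1, -3), (0, -3), (0, -2)])
Fold: move[1]->L => LLDLDRRU (positions: [(0, 0), (-1, 0), (-2, 0), (-2, -1), (-3, -1), (-3, -2), (-2, -2), (-1, -2), (-1, -1)])
Fold: move[3]->R => LLDRDRRU (positions: [(0, 0), (-1, 0), (-2, 0), (-2, -1), (-1, -1), (-1, -2), (0, -2), (1, -2), (1, -1)])

Answer: (0,0) (-1,0) (-2,0) (-2,-1) (-1,-1) (-1,-2) (0,-2) (1,-2) (1,-1)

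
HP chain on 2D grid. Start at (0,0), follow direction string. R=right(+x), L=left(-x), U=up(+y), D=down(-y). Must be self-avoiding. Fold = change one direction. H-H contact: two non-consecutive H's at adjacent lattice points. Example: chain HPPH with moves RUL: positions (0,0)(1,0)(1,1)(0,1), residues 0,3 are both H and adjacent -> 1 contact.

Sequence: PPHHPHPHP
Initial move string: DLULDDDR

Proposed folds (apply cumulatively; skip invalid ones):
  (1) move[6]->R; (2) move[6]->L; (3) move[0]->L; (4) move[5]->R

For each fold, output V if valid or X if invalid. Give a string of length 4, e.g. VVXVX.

Initial: DLULDDDR -> [(0, 0), (0, -1), (-1, -1), (-1, 0), (-2, 0), (-2, -1), (-2, -2), (-2, -3), (-1, -3)]
Fold 1: move[6]->R => DLULDDRR VALID
Fold 2: move[6]->L => DLULDDLR INVALID (collision), skipped
Fold 3: move[0]->L => LLULDDRR VALID
Fold 4: move[5]->R => LLULDRRR INVALID (collision), skipped

Answer: VXVX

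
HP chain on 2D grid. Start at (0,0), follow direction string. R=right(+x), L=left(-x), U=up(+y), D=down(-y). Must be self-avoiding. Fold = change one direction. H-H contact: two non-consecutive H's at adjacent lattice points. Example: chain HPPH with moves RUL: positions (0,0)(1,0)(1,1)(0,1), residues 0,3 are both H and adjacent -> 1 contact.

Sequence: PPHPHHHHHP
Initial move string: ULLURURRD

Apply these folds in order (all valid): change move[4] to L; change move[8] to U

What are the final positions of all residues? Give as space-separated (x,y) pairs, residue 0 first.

Answer: (0,0) (0,1) (-1,1) (-2,1) (-2,2) (-3,2) (-3,3) (-2,3) (-1,3) (-1,4)

Derivation:
Initial moves: ULLURURRD
Fold: move[4]->L => ULLULURRD (positions: [(0, 0), (0, 1), (-1, 1), (-2, 1), (-2, 2), (-3, 2), (-3, 3), (-2, 3), (-1, 3), (-1, 2)])
Fold: move[8]->U => ULLULURRU (positions: [(0, 0), (0, 1), (-1, 1), (-2, 1), (-2, 2), (-3, 2), (-3, 3), (-2, 3), (-1, 3), (-1, 4)])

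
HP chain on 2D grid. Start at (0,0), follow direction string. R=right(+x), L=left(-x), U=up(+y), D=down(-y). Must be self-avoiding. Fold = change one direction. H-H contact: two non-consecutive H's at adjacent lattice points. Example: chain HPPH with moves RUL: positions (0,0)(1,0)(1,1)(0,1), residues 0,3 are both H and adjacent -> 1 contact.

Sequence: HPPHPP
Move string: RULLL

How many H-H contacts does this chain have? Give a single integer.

Answer: 1

Derivation:
Positions: [(0, 0), (1, 0), (1, 1), (0, 1), (-1, 1), (-2, 1)]
H-H contact: residue 0 @(0,0) - residue 3 @(0, 1)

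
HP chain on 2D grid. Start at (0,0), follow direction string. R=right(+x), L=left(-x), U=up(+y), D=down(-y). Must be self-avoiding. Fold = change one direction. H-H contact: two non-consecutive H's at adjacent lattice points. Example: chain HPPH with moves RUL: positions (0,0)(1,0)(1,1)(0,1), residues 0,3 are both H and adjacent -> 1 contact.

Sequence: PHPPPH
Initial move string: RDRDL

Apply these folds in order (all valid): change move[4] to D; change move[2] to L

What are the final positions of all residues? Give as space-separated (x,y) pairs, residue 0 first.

Answer: (0,0) (1,0) (1,-1) (0,-1) (0,-2) (0,-3)

Derivation:
Initial moves: RDRDL
Fold: move[4]->D => RDRDD (positions: [(0, 0), (1, 0), (1, -1), (2, -1), (2, -2), (2, -3)])
Fold: move[2]->L => RDLDD (positions: [(0, 0), (1, 0), (1, -1), (0, -1), (0, -2), (0, -3)])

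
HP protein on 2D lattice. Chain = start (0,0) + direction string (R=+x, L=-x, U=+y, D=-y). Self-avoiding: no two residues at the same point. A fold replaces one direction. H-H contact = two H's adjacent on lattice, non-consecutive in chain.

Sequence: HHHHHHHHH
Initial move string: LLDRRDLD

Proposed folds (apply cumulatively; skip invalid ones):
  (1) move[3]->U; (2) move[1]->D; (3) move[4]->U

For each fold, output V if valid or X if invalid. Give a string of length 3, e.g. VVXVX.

Initial: LLDRRDLD -> [(0, 0), (-1, 0), (-2, 0), (-2, -1), (-1, -1), (0, -1), (0, -2), (-1, -2), (-1, -3)]
Fold 1: move[3]->U => LLDURDLD INVALID (collision), skipped
Fold 2: move[1]->D => LDDRRDLD VALID
Fold 3: move[4]->U => LDDRUDLD INVALID (collision), skipped

Answer: XVX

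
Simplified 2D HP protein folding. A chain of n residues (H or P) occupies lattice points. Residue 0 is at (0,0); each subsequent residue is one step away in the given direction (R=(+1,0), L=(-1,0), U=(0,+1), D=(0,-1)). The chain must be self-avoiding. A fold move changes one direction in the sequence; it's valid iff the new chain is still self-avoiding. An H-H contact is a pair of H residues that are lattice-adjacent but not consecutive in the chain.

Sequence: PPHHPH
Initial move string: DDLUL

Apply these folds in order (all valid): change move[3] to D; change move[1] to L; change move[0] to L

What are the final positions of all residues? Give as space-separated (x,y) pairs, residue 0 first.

Answer: (0,0) (-1,0) (-2,0) (-3,0) (-3,-1) (-4,-1)

Derivation:
Initial moves: DDLUL
Fold: move[3]->D => DDLDL (positions: [(0, 0), (0, -1), (0, -2), (-1, -2), (-1, -3), (-2, -3)])
Fold: move[1]->L => DLLDL (positions: [(0, 0), (0, -1), (-1, -1), (-2, -1), (-2, -2), (-3, -2)])
Fold: move[0]->L => LLLDL (positions: [(0, 0), (-1, 0), (-2, 0), (-3, 0), (-3, -1), (-4, -1)])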